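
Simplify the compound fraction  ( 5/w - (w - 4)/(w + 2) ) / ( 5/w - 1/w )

(-w^2 + 9*w + 10)/(4*w + 8)

Numerator: 5/w - (w - 4)/(w + 2) = (-w^2 + 9*w + 10)/(w^2 + 2*w)
Denominator: 5/w - 1/w = 4/w
Divide: ((-w^2 + 9*w + 10)/(w^2 + 2*w)) · (w/4) = (-w^2 + 9*w + 10)/(4*w + 8)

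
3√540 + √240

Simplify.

3√540 = 18*√15; √240 = 4*√15
Combine: (18 + 4)·√15 = 22*√15

22*√15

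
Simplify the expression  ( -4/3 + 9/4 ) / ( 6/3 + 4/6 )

11/32

Numerator: -4/3 + 9/4 = 11/12
Denominator: 6/3 + 4/6 = 8/3
Divide: (11/12) · (3/8) = 11/32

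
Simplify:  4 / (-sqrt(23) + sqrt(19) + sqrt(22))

Group as (sqrt(19) + sqrt(22)) - sqrt(23); multiply by (sqrt(19) + sqrt(22)) + sqrt(23), then rationalise the remaining surd.

(-18*sqrt(23) + 20*sqrt(22) + 26*sqrt(19) + 2*sqrt(9614))/337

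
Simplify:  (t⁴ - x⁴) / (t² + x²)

Difference of fourth powers: factor out (t² + x²).

t² - x²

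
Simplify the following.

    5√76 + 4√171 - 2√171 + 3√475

31*√19

5√76 = 10*√19; 4√171 = 12*√19; 2√171 = 6*√19; 3√475 = 15*√19
Combine: (10 + 12 - 6 + 15)·√19 = 31*√19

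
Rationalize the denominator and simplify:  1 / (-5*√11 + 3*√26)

(-5*√11 - 3*√26)/41

Multiply numerator and denominator by 3*√26 + 5*√11.
Denominator becomes -41; numerator becomes 3*√26 + 5*√11.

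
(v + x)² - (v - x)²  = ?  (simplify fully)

4*v*x

Only the odd-power cross terms survive.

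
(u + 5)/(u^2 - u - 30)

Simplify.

1/(u - 6)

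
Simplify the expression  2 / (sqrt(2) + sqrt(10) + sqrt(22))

Group as (sqrt(10) + sqrt(22)) + sqrt(2); multiply by (sqrt(10) + sqrt(22)) - sqrt(2), then rationalise the remaining surd.

(-7*sqrt(10) - 15*sqrt(2) + 2*sqrt(110) + 5*sqrt(22))/5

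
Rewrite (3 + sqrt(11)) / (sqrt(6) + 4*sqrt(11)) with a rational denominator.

Multiply numerator and denominator by -sqrt(6) + 4*sqrt(11).
Denominator becomes 170; numerator becomes -sqrt(66) - 3*sqrt(6) + 12*sqrt(11) + 44.

(-sqrt(66) - 3*sqrt(6) + 12*sqrt(11) + 44)/170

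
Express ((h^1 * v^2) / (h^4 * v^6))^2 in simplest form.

1/(h^6*v^8)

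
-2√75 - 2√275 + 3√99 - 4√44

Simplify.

-9*√11 - 10*√3

2√75 = 10*√3; 2√275 = 10*√11; 3√99 = 9*√11; 4√44 = 8*√11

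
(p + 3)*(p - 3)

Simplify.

p**2 - 9

(p)**2 - (3)**2 = p**2 - 9.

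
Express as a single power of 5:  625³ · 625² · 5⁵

625³ = 5^12; 625² = 5^8; 5⁵ = 5^5
Combine exponents: 5^25

5^25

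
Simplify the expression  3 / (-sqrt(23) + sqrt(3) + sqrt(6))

Group as (sqrt(3) + sqrt(6)) - sqrt(23); multiply by (sqrt(3) + sqrt(6)) + sqrt(23), then rationalise the remaining surd.

(-21*sqrt(23) - 30*sqrt(6) - 39*sqrt(3) - 9*sqrt(46))/62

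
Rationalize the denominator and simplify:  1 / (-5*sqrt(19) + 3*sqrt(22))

Multiply numerator and denominator by 3*sqrt(22) + 5*sqrt(19).
Denominator becomes -277; numerator becomes 3*sqrt(22) + 5*sqrt(19).

(-5*sqrt(19) - 3*sqrt(22))/277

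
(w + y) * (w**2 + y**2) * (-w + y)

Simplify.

(y+w)(y-w) = -w**2 + y**2; continue pairing.

-w**4 + y**4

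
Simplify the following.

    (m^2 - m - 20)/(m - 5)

Factor: m^2 - m - 20 = (m + 4)*(m - 5)
Cancel the common factor (m - 5).

m + 4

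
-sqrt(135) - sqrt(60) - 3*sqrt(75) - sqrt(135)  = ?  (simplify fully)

-8*sqrt(15) - 15*sqrt(3)

sqrt(135) = 3*sqrt(15); sqrt(60) = 2*sqrt(15); 3*sqrt(75) = 15*sqrt(3); sqrt(135) = 3*sqrt(15)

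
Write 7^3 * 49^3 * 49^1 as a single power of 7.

7^11

7^3 = 7^3; 49^3 = 7^6; 49^1 = 7^2
Combine exponents: 7^11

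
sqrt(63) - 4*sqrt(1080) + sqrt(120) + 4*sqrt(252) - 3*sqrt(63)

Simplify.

-22*sqrt(30) + 18*sqrt(7)

sqrt(63) = 3*sqrt(7); 4*sqrt(1080) = 24*sqrt(30); sqrt(120) = 2*sqrt(30); 4*sqrt(252) = 24*sqrt(7); 3*sqrt(63) = 9*sqrt(7)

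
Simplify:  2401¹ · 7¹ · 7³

7^8

2401¹ = 7^4; 7¹ = 7^1; 7³ = 7^3
Combine exponents: 7^8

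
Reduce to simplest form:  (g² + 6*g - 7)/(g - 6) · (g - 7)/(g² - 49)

(g - 1)/(g - 6)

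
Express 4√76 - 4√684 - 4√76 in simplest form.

4√76 = 8*√19; 4√684 = 24*√19; 4√76 = 8*√19
Combine: (8 - 24 - 8)·√19 = -24*√19

-24*√19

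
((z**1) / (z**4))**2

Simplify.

Inside the bracket: (z**-3)
Raise to the power 2: (z**-6)

z**(-6)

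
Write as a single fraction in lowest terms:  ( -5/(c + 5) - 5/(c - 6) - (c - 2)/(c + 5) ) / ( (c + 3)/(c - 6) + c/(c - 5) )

(-c³ + 3*c² + 3*c + 35)/(2*c³ + 2*c² - 55*c - 75)

Numerator: -5/(c + 5) - 5/(c - 6) - (c - 2)/(c + 5) = (-c² - 2*c - 7)/(c² - c - 30)
Denominator: (c + 3)/(c - 6) + c/(c - 5) = (2*c² - 8*c - 15)/(c² - 11*c + 30)
Divide: ((-c² - 2*c - 7)/(c² - c - 30)) · ((c² - 11*c + 30)/(2*c² - 8*c - 15)) = (-c³ + 3*c² + 3*c + 35)/(2*c³ + 2*c² - 55*c - 75)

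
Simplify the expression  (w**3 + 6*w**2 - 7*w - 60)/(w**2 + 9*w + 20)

w - 3

Factor: w**3 + 6*w**2 - 7*w - 60 = (w + 4)*(w + 5)*(w - 3);  w**2 + 9*w + 20 = (w + 5)*(w + 4)
Cancel the common factors (w + 5), (w + 4).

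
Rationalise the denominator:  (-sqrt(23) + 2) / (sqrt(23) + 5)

Multiply numerator and denominator by -sqrt(23) + 5.
Denominator becomes 2; numerator becomes -7*sqrt(23) + 33.

(-7*sqrt(23) + 33)/2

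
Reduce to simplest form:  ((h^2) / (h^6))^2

h^(-8)

Inside the bracket: (h^-4)
Raise to the power 2: (h^-8)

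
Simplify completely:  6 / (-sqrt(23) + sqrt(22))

Multiply numerator and denominator by sqrt(22) + sqrt(23).
Denominator becomes -1; numerator becomes 6*sqrt(22) + 6*sqrt(23).

-6*sqrt(23) - 6*sqrt(22)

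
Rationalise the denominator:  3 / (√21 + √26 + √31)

Group as (√21 + √26) + √31; multiply by (√21 + √26) - √31, then rationalise the remaining surd.

(-3*√16926 + 24*√31 + 39*√26 + 54*√21)/964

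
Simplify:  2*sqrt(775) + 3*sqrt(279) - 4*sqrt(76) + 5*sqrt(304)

2*sqrt(775) = 10*sqrt(31); 3*sqrt(279) = 9*sqrt(31); 4*sqrt(76) = 8*sqrt(19); 5*sqrt(304) = 20*sqrt(19)

12*sqrt(19) + 19*sqrt(31)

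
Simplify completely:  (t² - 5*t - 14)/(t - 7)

Factor: t² - 5*t - 14 = (t - 7)·(t + 2)
Cancel the common factor (t - 7).

t + 2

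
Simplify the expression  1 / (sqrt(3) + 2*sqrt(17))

(-sqrt(3) + 2*sqrt(17))/65

Multiply numerator and denominator by -sqrt(3) + 2*sqrt(17).
Denominator becomes 65; numerator becomes -sqrt(3) + 2*sqrt(17).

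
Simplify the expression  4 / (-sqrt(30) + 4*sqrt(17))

Multiply numerator and denominator by sqrt(30) + 4*sqrt(17).
Denominator becomes 242; numerator becomes 4*sqrt(30) + 16*sqrt(17).

(2*sqrt(30) + 8*sqrt(17))/121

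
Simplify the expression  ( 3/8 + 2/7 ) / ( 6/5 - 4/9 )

Numerator: 3/8 + 2/7 = 37/56
Denominator: 6/5 - 4/9 = 34/45
Divide: (37/56) · (45/34) = 1665/1904

1665/1904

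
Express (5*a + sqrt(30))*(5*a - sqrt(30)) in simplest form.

(5*a)**2 - (sqrt(30))**2 = 25*a**2 - 30.

25*a**2 - 30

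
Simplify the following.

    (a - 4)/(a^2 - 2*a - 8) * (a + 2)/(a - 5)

1/(a - 5)

Factor: a^2 - 2*a - 8 = (a - 4)*(a + 2)
Cancel the common factors (a + 2), (a - 4).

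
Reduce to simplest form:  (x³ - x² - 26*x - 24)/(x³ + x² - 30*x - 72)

Factor: x³ - x² - 26*x - 24 = (x + 1)·(x + 4)·(x - 6);  x³ + x² - 30*x - 72 = (x + 3)·(x - 6)·(x + 4)
Cancel the common factors (x - 6), (x + 4).

(x + 1)/(x + 3)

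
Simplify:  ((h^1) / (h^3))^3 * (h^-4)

h^(-10)

Inside the bracket: (h^-2)
Raise to the power 3: (h^-6)
Multiply by (h^-4): add exponents.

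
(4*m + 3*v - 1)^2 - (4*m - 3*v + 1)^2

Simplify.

Write as f((4*m),(3*v - 1)) - f((4*m),-(3*v - 1)) and expand.

16*m*(3*v - 1)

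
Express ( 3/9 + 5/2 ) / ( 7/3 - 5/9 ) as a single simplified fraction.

Numerator: 3/9 + 5/2 = 17/6
Denominator: 7/3 - 5/9 = 16/9
Divide: (17/6) · (9/16) = 51/32

51/32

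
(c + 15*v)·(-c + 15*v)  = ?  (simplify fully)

-c² + 225*v²

(15*v)^2 - (c)^2 = -c² + 225*v².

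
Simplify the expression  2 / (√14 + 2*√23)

Multiply numerator and denominator by -√14 + 2*√23.
Denominator becomes 78; numerator becomes -2*√14 + 4*√23.

(-√14 + 2*√23)/39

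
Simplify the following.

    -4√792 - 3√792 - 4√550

-62*√22

4√792 = 24*√22; 3√792 = 18*√22; 4√550 = 20*√22
Combine: (-24 - 18 - 20)·√22 = -62*√22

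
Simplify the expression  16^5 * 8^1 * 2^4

2^27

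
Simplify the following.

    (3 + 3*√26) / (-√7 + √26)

(3*√7 + 3*√26 + 3*√182 + 78)/19

Multiply numerator and denominator by √7 + √26.
Denominator becomes 19; numerator becomes 3*√7 + 3*√26 + 3*√182 + 78.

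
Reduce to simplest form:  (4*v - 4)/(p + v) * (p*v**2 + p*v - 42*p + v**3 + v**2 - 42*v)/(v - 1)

Factor: 4*v - 4 = 4*(v - 1);  p*v**2 + p*v - 42*p + v**3 + v**2 - 42*v = (v + 7)*(v - 6)*(p + v)
Cancel the common factors (v - 1), (p + v).

4*v**2 + 4*v - 168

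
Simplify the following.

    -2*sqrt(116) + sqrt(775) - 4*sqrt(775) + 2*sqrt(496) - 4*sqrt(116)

2*sqrt(116) = 4*sqrt(29); sqrt(775) = 5*sqrt(31); 4*sqrt(775) = 20*sqrt(31); 2*sqrt(496) = 8*sqrt(31); 4*sqrt(116) = 8*sqrt(29)

-12*sqrt(29) - 7*sqrt(31)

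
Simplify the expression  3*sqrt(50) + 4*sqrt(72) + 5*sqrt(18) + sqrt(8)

56*sqrt(2)

3*sqrt(50) = 15*sqrt(2); 4*sqrt(72) = 24*sqrt(2); 5*sqrt(18) = 15*sqrt(2); sqrt(8) = 2*sqrt(2)
Combine: (15 + 24 + 15 + 2)·sqrt(2) = 56*sqrt(2)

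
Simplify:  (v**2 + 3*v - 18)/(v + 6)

v - 3

Factor: v**2 + 3*v - 18 = (v + 6)*(v - 3)
Cancel the common factor (v + 6).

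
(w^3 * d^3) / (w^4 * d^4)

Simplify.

Quotient: (w^-1) * (d^-1)

1/(d*w)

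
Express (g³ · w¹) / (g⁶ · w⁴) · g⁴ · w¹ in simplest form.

Quotient: (g^-3) · (w^-3)
Multiply by g⁴ · w¹: add exponents.

g/w²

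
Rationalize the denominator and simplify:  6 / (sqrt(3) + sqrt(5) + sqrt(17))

Group as (sqrt(3) + sqrt(5)) + sqrt(17); multiply by (sqrt(3) + sqrt(5)) - sqrt(17), then rationalise the remaining surd.

(-30*sqrt(5) - 38*sqrt(3) + 4*sqrt(255) + 18*sqrt(17))/7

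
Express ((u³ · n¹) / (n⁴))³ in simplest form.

Inside the bracket: u³ · (n^-3)
Raise to the power 3: u⁹ · (n^-9)

u⁹/n⁹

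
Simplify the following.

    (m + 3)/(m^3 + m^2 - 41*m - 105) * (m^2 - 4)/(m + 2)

Factor: m^3 + m^2 - 41*m - 105 = (m + 5)*(m - 7)*(m + 3);  m^2 - 4 = (m + 2)*(m - 2)
Cancel the common factors (m + 2), (m + 3).

(m - 2)/(m^2 - 2*m - 35)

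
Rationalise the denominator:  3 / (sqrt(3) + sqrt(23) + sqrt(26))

(-sqrt(1794) + 3*sqrt(23) + 23*sqrt(3))/46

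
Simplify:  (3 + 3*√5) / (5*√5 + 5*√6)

(-15 - 3*√5 + 3*√6 + 3*√30)/5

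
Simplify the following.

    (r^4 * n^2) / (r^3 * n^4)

Quotient: r^1 * (n^-2)

r/n^2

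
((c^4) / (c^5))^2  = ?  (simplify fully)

Inside the bracket: (c^-1)
Raise to the power 2: (c^-2)

c^(-2)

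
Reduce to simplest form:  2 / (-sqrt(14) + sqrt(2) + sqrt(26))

(-7*sqrt(14) - 5*sqrt(26) + 19*sqrt(2) + 2*sqrt(182))/3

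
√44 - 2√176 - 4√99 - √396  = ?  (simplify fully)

-24*√11

√44 = 2*√11; 2√176 = 8*√11; 4√99 = 12*√11; √396 = 6*√11
Combine: (2 - 8 - 12 - 6)·√11 = -24*√11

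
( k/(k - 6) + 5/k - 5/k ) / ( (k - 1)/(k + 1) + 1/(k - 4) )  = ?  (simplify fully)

(k³ - 3*k² - 4*k)/(k³ - 10*k² + 29*k - 30)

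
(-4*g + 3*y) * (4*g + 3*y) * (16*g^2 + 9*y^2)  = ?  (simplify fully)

-256*g^4 + 81*y^4

((3*y)+(4*g))((3*y)-(4*g)) = -16*g^2 + 9*y^2; continue pairing.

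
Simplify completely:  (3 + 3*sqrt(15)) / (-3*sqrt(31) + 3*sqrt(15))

(-sqrt(465) - 15 - sqrt(31) - sqrt(15))/16

Multiply numerator and denominator by 3*sqrt(15) + 3*sqrt(31).
Denominator becomes -144; numerator becomes 9*sqrt(15) + 9*sqrt(31) + 135 + 9*sqrt(465).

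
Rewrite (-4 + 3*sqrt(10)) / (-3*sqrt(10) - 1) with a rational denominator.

Multiply numerator and denominator by -1 + 3*sqrt(10).
Denominator becomes -89; numerator becomes -15*sqrt(10) + 94.

(-94 + 15*sqrt(10))/89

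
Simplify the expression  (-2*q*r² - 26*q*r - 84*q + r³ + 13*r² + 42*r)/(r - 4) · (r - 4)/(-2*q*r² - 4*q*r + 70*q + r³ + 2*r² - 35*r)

(r + 6)/(r - 5)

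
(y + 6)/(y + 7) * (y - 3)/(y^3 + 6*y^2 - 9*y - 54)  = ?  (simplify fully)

Factor: y^3 + 6*y^2 - 9*y - 54 = (y + 6)*(y - 3)*(y + 3)
Cancel the common factors (y - 3), (y + 6).

1/(y^2 + 10*y + 21)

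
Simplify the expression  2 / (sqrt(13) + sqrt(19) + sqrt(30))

(-sqrt(7410) + sqrt(30) + 12*sqrt(19) + 18*sqrt(13))/246

Group as (sqrt(19) + sqrt(30)) + sqrt(13); multiply by (sqrt(19) + sqrt(30)) - sqrt(13), then rationalise the remaining surd.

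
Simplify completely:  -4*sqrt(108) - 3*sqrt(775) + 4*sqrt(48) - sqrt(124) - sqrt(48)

-17*sqrt(31) - 12*sqrt(3)

4*sqrt(108) = 24*sqrt(3); 3*sqrt(775) = 15*sqrt(31); 4*sqrt(48) = 16*sqrt(3); sqrt(124) = 2*sqrt(31); sqrt(48) = 4*sqrt(3)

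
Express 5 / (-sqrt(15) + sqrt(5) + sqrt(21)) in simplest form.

Group as (sqrt(5) + sqrt(21)) - sqrt(15); multiply by (sqrt(5) + sqrt(21)) + sqrt(15), then rationalise the remaining surd.

(-55*sqrt(15) - 5*sqrt(21) + 155*sqrt(5) + 150*sqrt(7))/299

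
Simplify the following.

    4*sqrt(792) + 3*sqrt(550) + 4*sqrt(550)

59*sqrt(22)

4*sqrt(792) = 24*sqrt(22); 3*sqrt(550) = 15*sqrt(22); 4*sqrt(550) = 20*sqrt(22)
Combine: (24 + 15 + 20)·sqrt(22) = 59*sqrt(22)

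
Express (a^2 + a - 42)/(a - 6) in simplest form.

Factor: a^2 + a - 42 = (a - 6)*(a + 7)
Cancel the common factor (a - 6).

a + 7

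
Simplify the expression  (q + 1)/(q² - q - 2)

Factor: q² - q - 2 = (q - 2)·(q + 1)
Cancel the common factor (q + 1).

1/(q - 2)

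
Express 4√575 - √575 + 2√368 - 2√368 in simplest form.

15*√23

4√575 = 20*√23; √575 = 5*√23; 2√368 = 8*√23; 2√368 = 8*√23
Combine: (20 - 5 + 8 - 8)·√23 = 15*√23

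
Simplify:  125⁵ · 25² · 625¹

5^23

125⁵ = 5^15; 25² = 5^4; 625¹ = 5^4
Combine exponents: 5^23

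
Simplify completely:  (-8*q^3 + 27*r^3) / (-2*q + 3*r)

Apply the difference-of-cubes factorisation and cancel (-2*q + 3*r).

4*q^2 + 6*q*r + 9*r^2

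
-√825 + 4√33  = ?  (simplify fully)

-√33

√825 = 5*√33; 4√33 = 4*√33
Combine: (-5 + 4)·√33 = -√33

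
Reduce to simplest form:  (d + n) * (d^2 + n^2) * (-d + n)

-d^4 + n^4

Pair the conjugate factors: (n+d)(n-d) = -d^2 + n^2, then repeat with the next factor.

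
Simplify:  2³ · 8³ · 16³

2³ = 2^3; 8³ = 2^9; 16³ = 2^12
Combine exponents: 2^24

2^24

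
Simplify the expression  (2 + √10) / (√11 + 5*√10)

Multiply numerator and denominator by -√11 + 5*√10.
Denominator becomes 239; numerator becomes -√110 - 2*√11 + 10*√10 + 50.

(-√110 - 2*√11 + 10*√10 + 50)/239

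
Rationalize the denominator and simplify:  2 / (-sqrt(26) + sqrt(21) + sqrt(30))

Group as (sqrt(21) + sqrt(30)) - sqrt(26); multiply by (sqrt(21) + sqrt(30)) + sqrt(26), then rationalise the remaining surd.

(-50*sqrt(26) + 34*sqrt(30) + 70*sqrt(21) + 24*sqrt(455))/1895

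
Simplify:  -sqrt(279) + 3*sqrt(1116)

15*sqrt(31)

sqrt(279) = 3*sqrt(31); 3*sqrt(1116) = 18*sqrt(31)
Combine: (-3 + 18)·sqrt(31) = 15*sqrt(31)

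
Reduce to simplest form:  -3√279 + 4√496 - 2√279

√31

3√279 = 9*√31; 4√496 = 16*√31; 2√279 = 6*√31
Combine: (-9 + 16 - 6)·√31 = √31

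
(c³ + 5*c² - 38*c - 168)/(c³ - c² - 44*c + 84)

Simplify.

Factor: c³ + 5*c² - 38*c - 168 = (c - 6)·(c + 7)·(c + 4);  c³ - c² - 44*c + 84 = (c - 6)·(c - 2)·(c + 7)
Cancel the common factors (c + 7), (c - 6).

(c + 4)/(c - 2)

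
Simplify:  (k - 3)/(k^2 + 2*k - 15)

Factor: k^2 + 2*k - 15 = (k + 5)*(k - 3)
Cancel the common factor (k - 3).

1/(k + 5)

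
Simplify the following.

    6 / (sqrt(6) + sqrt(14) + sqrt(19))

Group as (sqrt(14) + sqrt(19)) + sqrt(6); multiply by (sqrt(14) + sqrt(19)) - sqrt(6), then rationalise the remaining surd.

(-24*sqrt(399) + 6*sqrt(19) + 66*sqrt(14) + 162*sqrt(6))/335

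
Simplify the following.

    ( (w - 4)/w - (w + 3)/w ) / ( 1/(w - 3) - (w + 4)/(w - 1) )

Numerator: (w - 4)/w - (w + 3)/w = -7/w
Denominator: 1/(w - 3) - (w + 4)/(w - 1) = (-w^2 + 11)/(w^2 - 4*w + 3)
Divide: (-7/w) · ((w^2 - 4*w + 3)/(-w^2 + 11)) = (7*w^2 - 28*w + 21)/(w^3 - 11*w)

(7*w^2 - 28*w + 21)/(w^3 - 11*w)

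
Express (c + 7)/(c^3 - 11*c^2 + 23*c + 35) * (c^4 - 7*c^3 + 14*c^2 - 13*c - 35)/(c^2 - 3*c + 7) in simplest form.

Factor: c^3 - 11*c^2 + 23*c + 35 = (c + 1)*(c - 5)*(c - 7);  c^4 - 7*c^3 + 14*c^2 - 13*c - 35 = (c + 1)*(c^2 - 3*c + 7)*(c - 5)
Cancel the common factors (c^2 - 3*c + 7), (c - 5), (c + 1).

(c + 7)/(c - 7)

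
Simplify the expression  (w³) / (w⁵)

w^(-2)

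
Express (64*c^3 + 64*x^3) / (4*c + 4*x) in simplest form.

16*c^2 - 16*c*x + 16*x^2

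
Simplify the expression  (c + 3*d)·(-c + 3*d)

(3*d)^2 - (c)^2 = -c² + 9*d².

-c² + 9*d²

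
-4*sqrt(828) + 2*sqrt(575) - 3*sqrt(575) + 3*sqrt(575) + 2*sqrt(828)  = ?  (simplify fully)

4*sqrt(828) = 24*sqrt(23); 2*sqrt(575) = 10*sqrt(23); 3*sqrt(575) = 15*sqrt(23); 3*sqrt(575) = 15*sqrt(23); 2*sqrt(828) = 12*sqrt(23)
Combine: (-24 + 10 - 15 + 15 + 12)·sqrt(23) = -2*sqrt(23)

-2*sqrt(23)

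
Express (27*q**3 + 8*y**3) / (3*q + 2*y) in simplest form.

9*q**2 - 6*q*y + 4*y**2

(3*q)**3 + (2*y)**3 = (3*q + 2*y)(9*q**2 - 6*q*y + 4*y**2).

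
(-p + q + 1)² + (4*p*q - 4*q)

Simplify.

(p + q - 1)²

After expansion: p² + 2*p*q - 2*p + q² - 2*q + 1 — a perfect-square trinomial.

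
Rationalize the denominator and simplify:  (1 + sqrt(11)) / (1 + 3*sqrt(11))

(sqrt(11) + 16)/49

Multiply numerator and denominator by -3*sqrt(11) + 1.
Denominator becomes -98; numerator becomes -32 - 2*sqrt(11).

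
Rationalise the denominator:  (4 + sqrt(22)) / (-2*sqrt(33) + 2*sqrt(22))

Multiply numerator and denominator by 2*sqrt(22) + 2*sqrt(33).
Denominator becomes -44; numerator becomes 8*sqrt(22) + 44 + 8*sqrt(33) + 22*sqrt(6).

(-11*sqrt(6) - 4*sqrt(33) - 22 - 4*sqrt(22))/22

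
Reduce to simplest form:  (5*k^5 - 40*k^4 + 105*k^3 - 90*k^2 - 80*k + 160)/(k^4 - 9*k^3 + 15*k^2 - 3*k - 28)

(5*k^2 - 30*k + 40)/(k - 7)

Factor: 5*k^5 - 40*k^4 + 105*k^3 - 90*k^2 - 80*k + 160 = 5*(k + 1)*(k - 4)*(k^2 - 3*k + 4)*(k - 2);  k^4 - 9*k^3 + 15*k^2 - 3*k - 28 = (k^2 - 3*k + 4)*(k + 1)*(k - 7)
Cancel the common factors (k^2 - 3*k + 4), (k + 1).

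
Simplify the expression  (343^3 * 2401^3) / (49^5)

7^11

343^3 = 7^9; 2401^3 = 7^12; 49^5 = 7^10
Combine exponents: 7^11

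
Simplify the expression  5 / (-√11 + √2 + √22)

(-65*√11 - 45*√22 + 155*√2 + 220)/7

Group as (√2 + √22) - √11; multiply by (√2 + √22) + √11, then rationalise the remaining surd.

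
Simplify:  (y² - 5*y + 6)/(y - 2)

y - 3

Factor: y² - 5*y + 6 = (y - 2)·(y - 3)
Cancel the common factor (y - 2).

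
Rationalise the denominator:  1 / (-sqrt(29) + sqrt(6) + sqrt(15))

(4*sqrt(29) + 10*sqrt(15) + 19*sqrt(6) + 3*sqrt(290))/148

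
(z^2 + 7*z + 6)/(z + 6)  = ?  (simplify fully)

Factor: z^2 + 7*z + 6 = (z + 1)*(z + 6)
Cancel the common factor (z + 6).

z + 1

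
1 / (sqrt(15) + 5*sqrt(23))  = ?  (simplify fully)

Multiply numerator and denominator by -sqrt(15) + 5*sqrt(23).
Denominator becomes 560; numerator becomes -sqrt(15) + 5*sqrt(23).

(-sqrt(15) + 5*sqrt(23))/560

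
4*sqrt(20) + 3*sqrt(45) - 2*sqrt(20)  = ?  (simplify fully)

13*sqrt(5)

4*sqrt(20) = 8*sqrt(5); 3*sqrt(45) = 9*sqrt(5); 2*sqrt(20) = 4*sqrt(5)
Combine: (8 + 9 - 4)·sqrt(5) = 13*sqrt(5)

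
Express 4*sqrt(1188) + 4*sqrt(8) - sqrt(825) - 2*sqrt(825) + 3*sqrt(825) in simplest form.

8*sqrt(2) + 24*sqrt(33)

4*sqrt(1188) = 24*sqrt(33); 4*sqrt(8) = 8*sqrt(2); sqrt(825) = 5*sqrt(33); 2*sqrt(825) = 10*sqrt(33); 3*sqrt(825) = 15*sqrt(33)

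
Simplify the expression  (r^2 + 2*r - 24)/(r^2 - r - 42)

(r - 4)/(r - 7)

Factor: r^2 + 2*r - 24 = (r - 4)*(r + 6);  r^2 - r - 42 = (r - 7)*(r + 6)
Cancel the common factor (r + 6).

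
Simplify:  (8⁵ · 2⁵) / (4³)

8⁵ = 2^15; 2⁵ = 2^5; 4³ = 2^6
Combine exponents: 2^14

2^14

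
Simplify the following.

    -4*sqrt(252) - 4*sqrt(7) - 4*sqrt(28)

-36*sqrt(7)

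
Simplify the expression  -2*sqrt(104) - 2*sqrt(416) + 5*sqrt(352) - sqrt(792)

-12*sqrt(26) + 14*sqrt(22)

2*sqrt(104) = 4*sqrt(26); 2*sqrt(416) = 8*sqrt(26); 5*sqrt(352) = 20*sqrt(22); sqrt(792) = 6*sqrt(22)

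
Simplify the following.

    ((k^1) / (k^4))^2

Inside the bracket: (k^-3)
Raise to the power 2: (k^-6)

k^(-6)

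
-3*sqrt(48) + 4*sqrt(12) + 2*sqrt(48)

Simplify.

4*sqrt(3)

3*sqrt(48) = 12*sqrt(3); 4*sqrt(12) = 8*sqrt(3); 2*sqrt(48) = 8*sqrt(3)
Combine: (-12 + 8 + 8)·sqrt(3) = 4*sqrt(3)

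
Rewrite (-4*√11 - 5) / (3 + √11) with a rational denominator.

Multiply numerator and denominator by -√11 + 3.
Denominator becomes -2; numerator becomes -7*√11 + 29.

(-29 + 7*√11)/2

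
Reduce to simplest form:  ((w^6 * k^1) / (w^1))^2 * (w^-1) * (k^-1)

k*w^9

Inside the bracket: w^5 * k^1
Raise to the power 2: w^10 * k^2
Multiply by (w^-1) * (k^-1): add exponents.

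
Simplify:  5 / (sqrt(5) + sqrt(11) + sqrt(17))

(-10*sqrt(935) - 5*sqrt(17) + 55*sqrt(11) + 115*sqrt(5))/219

Group as (sqrt(5) + sqrt(11)) + sqrt(17); multiply by (sqrt(5) + sqrt(11)) - sqrt(17), then rationalise the remaining surd.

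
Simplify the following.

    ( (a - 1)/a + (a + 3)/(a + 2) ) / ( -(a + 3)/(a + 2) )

(-2*a^2 - 4*a + 2)/(a^2 + 3*a)

Numerator: (a - 1)/a + (a + 3)/(a + 2) = (2*a^2 + 4*a - 2)/(a^2 + 2*a)
Denominator: -(a + 3)/(a + 2) = (-a - 3)/(a + 2)
Divide: ((2*a^2 + 4*a - 2)/(a^2 + 2*a)) · ((a + 2)/(-a - 3)) = (-2*a^2 - 4*a + 2)/(a^2 + 3*a)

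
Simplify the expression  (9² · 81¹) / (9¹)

3^6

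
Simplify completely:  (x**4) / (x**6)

x**(-2)

Quotient: (x**-2)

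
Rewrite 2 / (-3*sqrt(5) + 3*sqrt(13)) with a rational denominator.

Multiply numerator and denominator by 3*sqrt(5) + 3*sqrt(13).
Denominator becomes 72; numerator becomes 6*sqrt(5) + 6*sqrt(13).

(sqrt(5) + sqrt(13))/12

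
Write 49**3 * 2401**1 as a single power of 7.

7**10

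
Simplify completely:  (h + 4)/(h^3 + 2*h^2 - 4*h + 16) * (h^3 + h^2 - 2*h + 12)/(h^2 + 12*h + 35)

(h + 3)/(h^2 + 12*h + 35)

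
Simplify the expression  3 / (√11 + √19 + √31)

Group as (√11 + √31) + √19; multiply by (√11 + √31) - √19, then rationalise the remaining surd.

(-6*√6479 - 3*√31 + 69*√19 + 117*√11)/835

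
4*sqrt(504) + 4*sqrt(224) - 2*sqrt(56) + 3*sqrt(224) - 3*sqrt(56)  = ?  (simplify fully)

42*sqrt(14)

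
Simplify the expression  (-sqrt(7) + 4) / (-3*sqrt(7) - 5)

(-17*sqrt(7) + 41)/38

Multiply numerator and denominator by -5 + 3*sqrt(7).
Denominator becomes -38; numerator becomes -41 + 17*sqrt(7).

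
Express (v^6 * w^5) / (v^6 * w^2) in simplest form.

w^3

Quotient: w^3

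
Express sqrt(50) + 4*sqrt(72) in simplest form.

sqrt(50) = 5*sqrt(2); 4*sqrt(72) = 24*sqrt(2)
Combine: (5 + 24)·sqrt(2) = 29*sqrt(2)

29*sqrt(2)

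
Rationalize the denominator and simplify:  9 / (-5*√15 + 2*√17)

Multiply numerator and denominator by 2*√17 + 5*√15.
Denominator becomes -307; numerator becomes 18*√17 + 45*√15.

(-45*√15 - 18*√17)/307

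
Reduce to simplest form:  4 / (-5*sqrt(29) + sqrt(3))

Multiply numerator and denominator by sqrt(3) + 5*sqrt(29).
Denominator becomes -722; numerator becomes 4*sqrt(3) + 20*sqrt(29).

(-10*sqrt(29) - 2*sqrt(3))/361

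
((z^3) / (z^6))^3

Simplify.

Inside the bracket: (z^-3)
Raise to the power 3: (z^-9)

z^(-9)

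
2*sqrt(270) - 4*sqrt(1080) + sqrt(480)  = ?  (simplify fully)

-14*sqrt(30)

2*sqrt(270) = 6*sqrt(30); 4*sqrt(1080) = 24*sqrt(30); sqrt(480) = 4*sqrt(30)
Combine: (6 - 24 + 4)·sqrt(30) = -14*sqrt(30)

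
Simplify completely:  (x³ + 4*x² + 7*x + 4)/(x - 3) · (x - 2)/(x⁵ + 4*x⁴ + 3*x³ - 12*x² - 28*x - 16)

1/(x² - x - 6)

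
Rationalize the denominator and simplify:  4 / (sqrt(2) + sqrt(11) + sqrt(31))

Group as (sqrt(2) + sqrt(11)) + sqrt(31); multiply by (sqrt(2) + sqrt(11)) - sqrt(31), then rationalise the remaining surd.

(-22*sqrt(11) - 40*sqrt(2) + 2*sqrt(682) + 18*sqrt(31))/59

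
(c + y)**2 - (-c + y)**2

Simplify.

Write as f(y,c) - f(y,-c) and expand.

4*c*y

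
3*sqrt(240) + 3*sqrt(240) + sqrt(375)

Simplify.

3*sqrt(240) = 12*sqrt(15); 3*sqrt(240) = 12*sqrt(15); sqrt(375) = 5*sqrt(15)
Combine: (12 + 12 + 5)·sqrt(15) = 29*sqrt(15)

29*sqrt(15)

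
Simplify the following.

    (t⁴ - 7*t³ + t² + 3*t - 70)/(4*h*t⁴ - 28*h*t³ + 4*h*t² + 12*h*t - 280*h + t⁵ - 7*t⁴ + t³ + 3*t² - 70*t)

Factor: t⁴ - 7*t³ + t² + 3*t - 70 = (t - 7)·(t + 2)·(t² - 2*t + 5);  4*h*t⁴ - 28*h*t³ + 4*h*t² + 12*h*t - 280*h + t⁵ - 7*t⁴ + t³ + 3*t² - 70*t = (t - 7)·(t + 2)·(4*h + t)·(t² - 2*t + 5)
Cancel the common factors (t² - 2*t + 5), (t - 7), (t + 2).

1/(4*h + t)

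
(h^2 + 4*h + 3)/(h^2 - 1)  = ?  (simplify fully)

Factor: h^2 + 4*h + 3 = (h + 3)*(h + 1);  h^2 - 1 = (h - 1)*(h + 1)
Cancel the common factor (h + 1).

(h + 3)/(h - 1)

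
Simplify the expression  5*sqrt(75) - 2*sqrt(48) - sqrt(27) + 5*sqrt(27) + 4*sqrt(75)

5*sqrt(75) = 25*sqrt(3); 2*sqrt(48) = 8*sqrt(3); sqrt(27) = 3*sqrt(3); 5*sqrt(27) = 15*sqrt(3); 4*sqrt(75) = 20*sqrt(3)

49*sqrt(3)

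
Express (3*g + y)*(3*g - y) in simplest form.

Product of conjugates: (P+Q)(P-Q) = P^2 - Q^2.

9*g^2 - y^2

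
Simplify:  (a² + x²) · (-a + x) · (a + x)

(x+a)(x-a) = -a² + x²; continue pairing.

-a⁴ + x⁴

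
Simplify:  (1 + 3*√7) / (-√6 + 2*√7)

(√6 + 2*√7 + 3*√42 + 42)/22

Multiply numerator and denominator by √6 + 2*√7.
Denominator becomes 22; numerator becomes √6 + 2*√7 + 3*√42 + 42.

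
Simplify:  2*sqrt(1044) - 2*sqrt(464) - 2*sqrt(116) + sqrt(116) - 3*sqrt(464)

-10*sqrt(29)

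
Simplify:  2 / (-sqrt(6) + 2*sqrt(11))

(sqrt(6) + 2*sqrt(11))/19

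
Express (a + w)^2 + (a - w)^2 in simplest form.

Only the even-power cross terms survive.

2*a^2 + 2*w^2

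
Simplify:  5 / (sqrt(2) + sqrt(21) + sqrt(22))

(-20*sqrt(231) + 5*sqrt(22) + 15*sqrt(21) + 205*sqrt(2))/167

Group as (sqrt(21) + sqrt(22)) + sqrt(2); multiply by (sqrt(21) + sqrt(22)) - sqrt(2), then rationalise the remaining surd.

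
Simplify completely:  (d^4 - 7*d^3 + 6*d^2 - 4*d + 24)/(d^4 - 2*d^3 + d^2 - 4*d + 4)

(d - 6)/(d - 1)

Factor: d^4 - 7*d^3 + 6*d^2 - 4*d + 24 = (d - 2)*(d^2 + d + 2)*(d - 6);  d^4 - 2*d^3 + d^2 - 4*d + 4 = (d^2 + d + 2)*(d - 2)*(d - 1)
Cancel the common factors (d^2 + d + 2), (d - 2).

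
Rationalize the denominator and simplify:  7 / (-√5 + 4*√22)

Multiply numerator and denominator by √5 + 4*√22.
Denominator becomes 347; numerator becomes 7*√5 + 28*√22.

(7*√5 + 28*√22)/347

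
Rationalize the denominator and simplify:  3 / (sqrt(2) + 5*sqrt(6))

Multiply numerator and denominator by -sqrt(2) + 5*sqrt(6).
Denominator becomes 148; numerator becomes -3*sqrt(2) + 15*sqrt(6).

(-3*sqrt(2) + 15*sqrt(6))/148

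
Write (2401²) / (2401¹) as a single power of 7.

2401² = 7^8; 2401¹ = 7^4
Combine exponents: 7^4

7^4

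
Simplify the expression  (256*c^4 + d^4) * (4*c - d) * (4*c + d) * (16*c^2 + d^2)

Telescope via difference of squares: ((4*c)+d)((4*c)-d) = 16*c^2 - d^2, then repeat with the next factor.

65536*c^8 - d^8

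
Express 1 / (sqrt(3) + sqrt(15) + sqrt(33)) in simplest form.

(-7*sqrt(15) - 15*sqrt(3) + 2*sqrt(165) + 5*sqrt(33))/15

Group as (sqrt(15) + sqrt(33)) + sqrt(3); multiply by (sqrt(15) + sqrt(33)) - sqrt(3), then rationalise the remaining surd.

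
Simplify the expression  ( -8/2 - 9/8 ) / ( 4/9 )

Numerator: -8/2 - 9/8 = -41/8
Denominator: 4/9 = 4/9
Divide: (-41/8) · (9/4) = -369/32

-369/32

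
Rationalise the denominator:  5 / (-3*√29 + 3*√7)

(-5*√29 - 5*√7)/66

Multiply numerator and denominator by 3*√7 + 3*√29.
Denominator becomes -198; numerator becomes 15*√7 + 15*√29.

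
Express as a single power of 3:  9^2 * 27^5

9^2 = 3^4; 27^5 = 3^15
Combine exponents: 3^19

3^19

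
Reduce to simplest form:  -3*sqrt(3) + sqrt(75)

3*sqrt(3) = 3*sqrt(3); sqrt(75) = 5*sqrt(3)
Combine: (-3 + 5)·sqrt(3) = 2*sqrt(3)

2*sqrt(3)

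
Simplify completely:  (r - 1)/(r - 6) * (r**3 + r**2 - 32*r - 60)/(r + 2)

Factor: r**3 + r**2 - 32*r - 60 = (r + 5)*(r - 6)*(r + 2)
Cancel the common factors (r + 2), (r - 6).

r**2 + 4*r - 5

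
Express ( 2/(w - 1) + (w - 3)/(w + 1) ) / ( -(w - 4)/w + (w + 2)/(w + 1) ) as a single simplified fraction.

(w**3 - 2*w**2 + 5*w)/(5*w**2 - w - 4)

Numerator: 2/(w - 1) + (w - 3)/(w + 1) = (w**2 - 2*w + 5)/(w**2 - 1)
Denominator: -(w - 4)/w + (w + 2)/(w + 1) = (5*w + 4)/(w**2 + w)
Divide: ((w**2 - 2*w + 5)/(w**2 - 1)) · ((w**2 + w)/(5*w + 4)) = (w**3 - 2*w**2 + 5*w)/(5*w**2 - w - 4)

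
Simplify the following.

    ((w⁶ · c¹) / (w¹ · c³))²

w^10/c⁴

Inside the bracket: w⁵ · (c^-2)
Raise to the power 2: w^10 · (c^-4)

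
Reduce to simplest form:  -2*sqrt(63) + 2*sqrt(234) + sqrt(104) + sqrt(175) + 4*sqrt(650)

2*sqrt(63) = 6*sqrt(7); 2*sqrt(234) = 6*sqrt(26); sqrt(104) = 2*sqrt(26); sqrt(175) = 5*sqrt(7); 4*sqrt(650) = 20*sqrt(26)

-sqrt(7) + 28*sqrt(26)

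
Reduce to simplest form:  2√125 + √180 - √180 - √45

7*√5

2√125 = 10*√5; √180 = 6*√5; √180 = 6*√5; √45 = 3*√5
Combine: (10 + 6 - 6 - 3)·√5 = 7*√5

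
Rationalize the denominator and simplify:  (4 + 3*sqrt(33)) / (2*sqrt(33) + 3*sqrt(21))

Multiply numerator and denominator by -3*sqrt(21) + 2*sqrt(33).
Denominator becomes -57; numerator becomes -27*sqrt(77) - 12*sqrt(21) + 8*sqrt(33) + 198.

(-198 - 8*sqrt(33) + 12*sqrt(21) + 27*sqrt(77))/57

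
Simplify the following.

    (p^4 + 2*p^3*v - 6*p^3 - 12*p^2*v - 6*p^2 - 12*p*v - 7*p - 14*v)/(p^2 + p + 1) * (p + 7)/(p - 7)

Factor: p^4 + 2*p^3*v - 6*p^3 - 12*p^2*v - 6*p^2 - 12*p*v - 7*p - 14*v = (p - 7)*(p + 2*v)*(p^2 + p + 1)
Cancel the common factors (p^2 + p + 1), (p - 7).

p^2 + 2*p*v + 7*p + 14*v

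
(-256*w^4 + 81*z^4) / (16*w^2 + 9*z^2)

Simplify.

-16*w^2 + 9*z^2

Factor (3*z)^4 - (4*w)^4 and cancel (16*w^2 + 9*z^2).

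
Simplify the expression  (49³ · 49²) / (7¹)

49³ = 7^6; 49² = 7^4; 7¹ = 7^1
Combine exponents: 7^9

7^9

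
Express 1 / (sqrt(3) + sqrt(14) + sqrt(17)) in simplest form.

(-sqrt(714) + 3*sqrt(14) + 14*sqrt(3))/84

Group as (sqrt(3) + sqrt(14)) + sqrt(17); multiply by (sqrt(3) + sqrt(14)) - sqrt(17), then rationalise the remaining surd.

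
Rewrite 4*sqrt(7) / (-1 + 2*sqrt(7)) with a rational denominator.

(4*sqrt(7) + 56)/27

Multiply numerator and denominator by -2*sqrt(7) - 1.
Denominator becomes -27; numerator becomes -56 - 4*sqrt(7).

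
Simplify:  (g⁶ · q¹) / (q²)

g⁶/q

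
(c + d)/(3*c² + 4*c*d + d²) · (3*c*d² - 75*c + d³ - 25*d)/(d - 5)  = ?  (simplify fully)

d + 5

Factor: 3*c² + 4*c*d + d² = (c + d)·(3*c + d);  3*c*d² - 75*c + d³ - 25*d = (d - 5)·(d + 5)·(3*c + d)
Cancel the common factors (d - 5), (3*c + d), (c + d).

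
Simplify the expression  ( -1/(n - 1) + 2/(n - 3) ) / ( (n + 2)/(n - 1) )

Numerator: -1/(n - 1) + 2/(n - 3) = (n + 1)/(n^2 - 4*n + 3)
Denominator: (n + 2)/(n - 1) = (n + 2)/(n - 1)
Divide: ((n + 1)/(n^2 - 4*n + 3)) · ((n - 1)/(n + 2)) = (n + 1)/(n^2 - n - 6)

(n + 1)/(n^2 - n - 6)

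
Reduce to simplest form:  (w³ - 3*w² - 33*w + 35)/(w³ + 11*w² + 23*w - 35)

Factor: w³ - 3*w² - 33*w + 35 = (w - 7)·(w + 5)·(w - 1);  w³ + 11*w² + 23*w - 35 = (w - 1)·(w + 5)·(w + 7)
Cancel the common factors (w + 5), (w - 1).

(w - 7)/(w + 7)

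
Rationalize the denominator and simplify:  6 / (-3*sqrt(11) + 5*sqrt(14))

(18*sqrt(11) + 30*sqrt(14))/251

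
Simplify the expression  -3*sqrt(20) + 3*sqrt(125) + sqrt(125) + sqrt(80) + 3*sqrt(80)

30*sqrt(5)

3*sqrt(20) = 6*sqrt(5); 3*sqrt(125) = 15*sqrt(5); sqrt(125) = 5*sqrt(5); sqrt(80) = 4*sqrt(5); 3*sqrt(80) = 12*sqrt(5)
Combine: (-6 + 15 + 5 + 4 + 12)·sqrt(5) = 30*sqrt(5)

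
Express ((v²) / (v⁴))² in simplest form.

v^(-4)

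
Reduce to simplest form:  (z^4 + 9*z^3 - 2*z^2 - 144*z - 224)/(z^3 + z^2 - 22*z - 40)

Factor: z^4 + 9*z^3 - 2*z^2 - 144*z - 224 = (z - 4)*(z + 4)*(z + 2)*(z + 7);  z^3 + z^2 - 22*z - 40 = (z - 5)*(z + 4)*(z + 2)
Cancel the common factors (z + 4), (z + 2).

(z^2 + 3*z - 28)/(z - 5)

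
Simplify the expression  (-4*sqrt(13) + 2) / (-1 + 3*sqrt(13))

(-77 + sqrt(13))/58

Multiply numerator and denominator by -3*sqrt(13) - 1.
Denominator becomes -116; numerator becomes -2*sqrt(13) + 154.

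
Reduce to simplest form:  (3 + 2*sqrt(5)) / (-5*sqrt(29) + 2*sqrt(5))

(-10*sqrt(145) - 15*sqrt(29) - 20 - 6*sqrt(5))/705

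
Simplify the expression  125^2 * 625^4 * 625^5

125^2 = 5^6; 625^4 = 5^16; 625^5 = 5^20
Combine exponents: 5^42

5^42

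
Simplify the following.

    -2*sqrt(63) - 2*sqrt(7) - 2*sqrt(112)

-16*sqrt(7)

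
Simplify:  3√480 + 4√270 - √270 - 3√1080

3√480 = 12*√30; 4√270 = 12*√30; √270 = 3*√30; 3√1080 = 18*√30
Combine: (12 + 12 - 3 - 18)·√30 = 3*√30

3*√30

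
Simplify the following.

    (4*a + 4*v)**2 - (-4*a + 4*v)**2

64*a*v

Write as f((4*v),(4*a)) - f((4*v),-(4*a)) and expand.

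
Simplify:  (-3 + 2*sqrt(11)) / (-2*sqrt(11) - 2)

(-5 + sqrt(11))/4

Multiply numerator and denominator by -2 + 2*sqrt(11).
Denominator becomes -40; numerator becomes -10*sqrt(11) + 50.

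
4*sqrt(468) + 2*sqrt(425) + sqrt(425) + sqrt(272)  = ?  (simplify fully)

19*sqrt(17) + 24*sqrt(13)

4*sqrt(468) = 24*sqrt(13); 2*sqrt(425) = 10*sqrt(17); sqrt(425) = 5*sqrt(17); sqrt(272) = 4*sqrt(17)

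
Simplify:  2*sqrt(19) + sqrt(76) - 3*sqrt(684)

-14*sqrt(19)

2*sqrt(19) = 2*sqrt(19); sqrt(76) = 2*sqrt(19); 3*sqrt(684) = 18*sqrt(19)
Combine: (2 + 2 - 18)·sqrt(19) = -14*sqrt(19)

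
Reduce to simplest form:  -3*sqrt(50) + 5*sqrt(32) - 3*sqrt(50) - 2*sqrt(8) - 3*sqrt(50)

3*sqrt(50) = 15*sqrt(2); 5*sqrt(32) = 20*sqrt(2); 3*sqrt(50) = 15*sqrt(2); 2*sqrt(8) = 4*sqrt(2); 3*sqrt(50) = 15*sqrt(2)
Combine: (-15 + 20 - 15 - 4 - 15)·sqrt(2) = -29*sqrt(2)

-29*sqrt(2)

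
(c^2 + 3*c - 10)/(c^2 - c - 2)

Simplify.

Factor: c^2 + 3*c - 10 = (c - 2)*(c + 5);  c^2 - c - 2 = (c + 1)*(c - 2)
Cancel the common factor (c - 2).

(c + 5)/(c + 1)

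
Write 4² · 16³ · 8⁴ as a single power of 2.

2^28

4² = 2^4; 16³ = 2^12; 8⁴ = 2^12
Combine exponents: 2^28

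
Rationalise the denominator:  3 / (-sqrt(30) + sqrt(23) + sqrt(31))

(-36*sqrt(30) + 33*sqrt(31) + 57*sqrt(23) + 3*sqrt(21390))/1138

Group as (sqrt(23) + sqrt(31)) - sqrt(30); multiply by (sqrt(23) + sqrt(31)) + sqrt(30), then rationalise the remaining surd.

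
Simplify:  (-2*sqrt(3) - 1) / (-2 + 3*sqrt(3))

Multiply numerator and denominator by -3*sqrt(3) - 2.
Denominator becomes -23; numerator becomes 7*sqrt(3) + 20.

(-20 - 7*sqrt(3))/23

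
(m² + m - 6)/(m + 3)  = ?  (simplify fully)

m - 2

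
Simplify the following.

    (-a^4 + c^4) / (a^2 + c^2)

Factor c^4 - a^4 and cancel (a^2 + c^2).

-a^2 + c^2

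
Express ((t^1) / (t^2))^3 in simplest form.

t^(-3)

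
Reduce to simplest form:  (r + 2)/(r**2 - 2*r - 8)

1/(r - 4)

Factor: r**2 - 2*r - 8 = (r + 2)*(r - 4)
Cancel the common factor (r + 2).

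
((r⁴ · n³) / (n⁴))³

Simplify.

r^12/n³

Inside the bracket: r⁴ · (n^-1)
Raise to the power 3: r^12 · (n^-3)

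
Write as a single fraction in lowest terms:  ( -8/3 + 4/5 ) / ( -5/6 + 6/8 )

Numerator: -8/3 + 4/5 = -28/15
Denominator: -5/6 + 6/8 = -1/12
Divide: (-28/15) · (-12) = 112/5

112/5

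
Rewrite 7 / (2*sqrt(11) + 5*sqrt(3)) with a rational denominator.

Multiply numerator and denominator by -2*sqrt(11) + 5*sqrt(3).
Denominator becomes 31; numerator becomes -14*sqrt(11) + 35*sqrt(3).

(-14*sqrt(11) + 35*sqrt(3))/31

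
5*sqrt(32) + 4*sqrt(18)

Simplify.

32*sqrt(2)

5*sqrt(32) = 20*sqrt(2); 4*sqrt(18) = 12*sqrt(2)
Combine: (20 + 12)·sqrt(2) = 32*sqrt(2)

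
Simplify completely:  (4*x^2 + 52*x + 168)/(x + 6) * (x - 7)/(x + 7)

Factor: 4*x^2 + 52*x + 168 = 4*(x + 7)*(x + 6)
Cancel the common factors (x + 6), (x + 7).

4*x - 28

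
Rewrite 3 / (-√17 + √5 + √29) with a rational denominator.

(-17*√17 - 7*√29 + 41*√5 + 2*√2465)/97

Group as (√5 + √29) - √17; multiply by (√5 + √29) + √17, then rationalise the remaining surd.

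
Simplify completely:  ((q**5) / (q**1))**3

q**12

Inside the bracket: q**4
Raise to the power 3: q**12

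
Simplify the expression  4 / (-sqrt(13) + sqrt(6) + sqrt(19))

(-6*sqrt(13) + 13*sqrt(6) + sqrt(1482))/39

Group as (sqrt(6) + sqrt(19)) - sqrt(13); multiply by (sqrt(6) + sqrt(19)) + sqrt(13), then rationalise the remaining surd.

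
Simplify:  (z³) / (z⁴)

1/z

Quotient: (z^-1)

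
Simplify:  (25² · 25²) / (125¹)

5^5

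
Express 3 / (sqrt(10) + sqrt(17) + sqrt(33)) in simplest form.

(-3*sqrt(5610) - 9*sqrt(33) + 39*sqrt(17) + 60*sqrt(10))/322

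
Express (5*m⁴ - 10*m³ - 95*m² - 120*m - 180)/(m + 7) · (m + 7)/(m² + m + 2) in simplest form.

5*m² - 15*m - 90

Factor: 5*m⁴ - 10*m³ - 95*m² - 120*m - 180 = 5·(m² + m + 2)·(m - 6)·(m + 3)
Cancel the common factors (m² + m + 2), (m + 7).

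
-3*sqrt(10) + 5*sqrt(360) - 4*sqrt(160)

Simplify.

11*sqrt(10)

3*sqrt(10) = 3*sqrt(10); 5*sqrt(360) = 30*sqrt(10); 4*sqrt(160) = 16*sqrt(10)
Combine: (-3 + 30 - 16)·sqrt(10) = 11*sqrt(10)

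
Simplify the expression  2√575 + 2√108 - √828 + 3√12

2√575 = 10*√23; 2√108 = 12*√3; √828 = 6*√23; 3√12 = 6*√3

4*√23 + 18*√3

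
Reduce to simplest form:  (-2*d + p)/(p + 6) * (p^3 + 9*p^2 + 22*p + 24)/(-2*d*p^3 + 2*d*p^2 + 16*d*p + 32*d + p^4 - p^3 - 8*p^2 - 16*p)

1/(p - 4)

Factor: p^3 + 9*p^2 + 22*p + 24 = (p + 6)*(p^2 + 3*p + 4);  -2*d*p^3 + 2*d*p^2 + 16*d*p + 32*d + p^4 - p^3 - 8*p^2 - 16*p = (-2*d + p)*(p^2 + 3*p + 4)*(p - 4)
Cancel the common factors (p^2 + 3*p + 4), (-2*d + p), (p + 6).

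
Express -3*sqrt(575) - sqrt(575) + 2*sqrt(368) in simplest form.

-12*sqrt(23)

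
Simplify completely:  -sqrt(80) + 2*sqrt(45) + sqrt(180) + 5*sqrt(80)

28*sqrt(5)

sqrt(80) = 4*sqrt(5); 2*sqrt(45) = 6*sqrt(5); sqrt(180) = 6*sqrt(5); 5*sqrt(80) = 20*sqrt(5)
Combine: (-4 + 6 + 6 + 20)·sqrt(5) = 28*sqrt(5)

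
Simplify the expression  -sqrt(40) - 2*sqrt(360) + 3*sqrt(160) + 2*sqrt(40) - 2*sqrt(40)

sqrt(40) = 2*sqrt(10); 2*sqrt(360) = 12*sqrt(10); 3*sqrt(160) = 12*sqrt(10); 2*sqrt(40) = 4*sqrt(10); 2*sqrt(40) = 4*sqrt(10)
Combine: (-2 - 12 + 12 + 4 - 4)·sqrt(10) = -2*sqrt(10)

-2*sqrt(10)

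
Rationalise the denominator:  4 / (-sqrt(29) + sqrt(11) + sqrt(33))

(-60*sqrt(29) + 28*sqrt(33) + 204*sqrt(11) + 88*sqrt(87))/1227

Group as (sqrt(11) + sqrt(33)) - sqrt(29); multiply by (sqrt(11) + sqrt(33)) + sqrt(29), then rationalise the remaining surd.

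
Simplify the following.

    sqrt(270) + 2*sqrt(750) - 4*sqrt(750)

sqrt(270) = 3*sqrt(30); 2*sqrt(750) = 10*sqrt(30); 4*sqrt(750) = 20*sqrt(30)
Combine: (3 + 10 - 20)·sqrt(30) = -7*sqrt(30)

-7*sqrt(30)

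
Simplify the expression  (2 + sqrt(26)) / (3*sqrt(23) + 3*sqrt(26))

Multiply numerator and denominator by -3*sqrt(23) + 3*sqrt(26).
Denominator becomes 27; numerator becomes -3*sqrt(598) - 6*sqrt(23) + 6*sqrt(26) + 78.

(-sqrt(598) - 2*sqrt(23) + 2*sqrt(26) + 26)/9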